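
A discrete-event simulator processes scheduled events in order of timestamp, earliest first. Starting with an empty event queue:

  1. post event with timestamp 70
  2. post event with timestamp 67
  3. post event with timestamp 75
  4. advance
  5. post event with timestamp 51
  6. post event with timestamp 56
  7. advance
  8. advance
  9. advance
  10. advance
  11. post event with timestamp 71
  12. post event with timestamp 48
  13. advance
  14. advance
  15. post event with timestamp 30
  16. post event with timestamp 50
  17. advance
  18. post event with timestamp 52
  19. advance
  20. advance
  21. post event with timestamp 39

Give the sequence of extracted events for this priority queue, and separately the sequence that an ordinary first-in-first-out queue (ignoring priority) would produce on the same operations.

insert 70 → {70}
insert 67 → {67, 70}
insert 75 → {67, 70, 75}
advance → 67; now {70, 75}
insert 51 → {51, 70, 75}
insert 56 → {51, 56, 70, 75}
advance → 51; now {56, 70, 75}
advance → 56; now {70, 75}
advance → 70; now {75}
advance → 75; now {}
insert 71 → {71}
insert 48 → {48, 71}
advance → 48; now {71}
advance → 71; now {}
insert 30 → {30}
insert 50 → {30, 50}
advance → 30; now {50}
insert 52 → {50, 52}
advance → 50; now {52}
advance → 52; now {}
insert 39 → {39}

priority queue: 67 → 51 → 56 → 70 → 75 → 48 → 71 → 30 → 50 → 52; FIFO queue: [70, 67, 75, 51, 56, 71, 48, 30, 50, 52]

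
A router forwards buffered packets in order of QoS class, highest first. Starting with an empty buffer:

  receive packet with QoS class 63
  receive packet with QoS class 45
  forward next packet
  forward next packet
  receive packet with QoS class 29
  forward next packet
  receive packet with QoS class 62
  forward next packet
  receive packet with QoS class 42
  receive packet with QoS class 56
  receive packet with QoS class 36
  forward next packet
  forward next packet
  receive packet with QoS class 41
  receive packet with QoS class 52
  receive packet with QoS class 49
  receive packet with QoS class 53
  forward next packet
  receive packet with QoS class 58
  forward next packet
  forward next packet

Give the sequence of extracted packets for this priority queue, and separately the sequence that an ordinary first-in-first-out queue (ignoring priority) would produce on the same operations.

insert 63 → {63}
insert 45 → {63, 45}
forward next packet → 63; now {45}
forward next packet → 45; now {}
insert 29 → {29}
forward next packet → 29; now {}
insert 62 → {62}
forward next packet → 62; now {}
insert 42 → {42}
insert 56 → {56, 42}
insert 36 → {56, 42, 36}
forward next packet → 56; now {42, 36}
forward next packet → 42; now {36}
insert 41 → {41, 36}
insert 52 → {52, 41, 36}
insert 49 → {52, 49, 41, 36}
insert 53 → {53, 52, 49, 41, 36}
forward next packet → 53; now {52, 49, 41, 36}
insert 58 → {58, 52, 49, 41, 36}
forward next packet → 58; now {52, 49, 41, 36}
forward next packet → 52; now {49, 41, 36}

priority queue: [63, 45, 29, 62, 56, 42, 53, 58, 52]; FIFO queue: 63 → 45 → 29 → 62 → 42 → 56 → 36 → 41 → 52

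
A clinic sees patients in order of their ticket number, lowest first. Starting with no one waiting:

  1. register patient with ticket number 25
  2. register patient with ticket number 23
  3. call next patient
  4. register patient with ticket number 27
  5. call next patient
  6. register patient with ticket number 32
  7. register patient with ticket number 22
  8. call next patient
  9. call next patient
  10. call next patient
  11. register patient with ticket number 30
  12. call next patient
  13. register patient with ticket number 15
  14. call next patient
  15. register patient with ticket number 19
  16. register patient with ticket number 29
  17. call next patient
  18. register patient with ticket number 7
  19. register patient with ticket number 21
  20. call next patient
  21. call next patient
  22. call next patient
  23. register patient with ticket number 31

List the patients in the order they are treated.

insert 25 → {25}
insert 23 → {23, 25}
call next patient → 23; now {25}
insert 27 → {25, 27}
call next patient → 25; now {27}
insert 32 → {27, 32}
insert 22 → {22, 27, 32}
call next patient → 22; now {27, 32}
call next patient → 27; now {32}
call next patient → 32; now {}
insert 30 → {30}
call next patient → 30; now {}
insert 15 → {15}
call next patient → 15; now {}
insert 19 → {19}
insert 29 → {19, 29}
call next patient → 19; now {29}
insert 7 → {7, 29}
insert 21 → {7, 21, 29}
call next patient → 7; now {21, 29}
call next patient → 21; now {29}
call next patient → 29; now {}
insert 31 → {31}

[23, 25, 22, 27, 32, 30, 15, 19, 7, 21, 29]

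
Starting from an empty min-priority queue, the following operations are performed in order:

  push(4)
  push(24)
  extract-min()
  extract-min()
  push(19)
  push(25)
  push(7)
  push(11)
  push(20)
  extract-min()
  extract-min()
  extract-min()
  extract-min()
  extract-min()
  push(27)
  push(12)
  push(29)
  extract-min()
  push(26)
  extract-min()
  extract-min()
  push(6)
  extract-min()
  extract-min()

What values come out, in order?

insert 4 → {4}
insert 24 → {4, 24}
extract-min → 4; now {24}
extract-min → 24; now {}
insert 19 → {19}
insert 25 → {19, 25}
insert 7 → {7, 19, 25}
insert 11 → {7, 11, 19, 25}
insert 20 → {7, 11, 19, 20, 25}
extract-min → 7; now {11, 19, 20, 25}
extract-min → 11; now {19, 20, 25}
extract-min → 19; now {20, 25}
extract-min → 20; now {25}
extract-min → 25; now {}
insert 27 → {27}
insert 12 → {12, 27}
insert 29 → {12, 27, 29}
extract-min → 12; now {27, 29}
insert 26 → {26, 27, 29}
extract-min → 26; now {27, 29}
extract-min → 27; now {29}
insert 6 → {6, 29}
extract-min → 6; now {29}
extract-min → 29; now {}

[4, 24, 7, 11, 19, 20, 25, 12, 26, 27, 6, 29]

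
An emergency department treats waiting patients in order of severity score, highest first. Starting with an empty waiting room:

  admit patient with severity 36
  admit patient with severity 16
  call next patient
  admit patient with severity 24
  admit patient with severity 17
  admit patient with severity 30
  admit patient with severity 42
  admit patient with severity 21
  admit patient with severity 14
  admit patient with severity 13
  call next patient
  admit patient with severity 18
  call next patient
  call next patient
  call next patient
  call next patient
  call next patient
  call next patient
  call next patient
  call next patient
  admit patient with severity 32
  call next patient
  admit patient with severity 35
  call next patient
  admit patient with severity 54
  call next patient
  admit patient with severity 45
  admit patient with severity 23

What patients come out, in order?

insert 36 → {36}
insert 16 → {36, 16}
call next patient → 36; now {16}
insert 24 → {24, 16}
insert 17 → {24, 17, 16}
insert 30 → {30, 24, 17, 16}
insert 42 → {42, 30, 24, 17, 16}
insert 21 → {42, 30, 24, 21, 17, 16}
insert 14 → {42, 30, 24, 21, 17, 16, 14}
insert 13 → {42, 30, 24, 21, 17, 16, 14, 13}
call next patient → 42; now {30, 24, 21, 17, 16, 14, 13}
insert 18 → {30, 24, 21, 18, 17, 16, 14, 13}
call next patient → 30; now {24, 21, 18, 17, 16, 14, 13}
call next patient → 24; now {21, 18, 17, 16, 14, 13}
call next patient → 21; now {18, 17, 16, 14, 13}
call next patient → 18; now {17, 16, 14, 13}
call next patient → 17; now {16, 14, 13}
call next patient → 16; now {14, 13}
call next patient → 14; now {13}
call next patient → 13; now {}
insert 32 → {32}
call next patient → 32; now {}
insert 35 → {35}
call next patient → 35; now {}
insert 54 → {54}
call next patient → 54; now {}
insert 45 → {45}
insert 23 → {45, 23}

36, 42, 30, 24, 21, 18, 17, 16, 14, 13, 32, 35, 54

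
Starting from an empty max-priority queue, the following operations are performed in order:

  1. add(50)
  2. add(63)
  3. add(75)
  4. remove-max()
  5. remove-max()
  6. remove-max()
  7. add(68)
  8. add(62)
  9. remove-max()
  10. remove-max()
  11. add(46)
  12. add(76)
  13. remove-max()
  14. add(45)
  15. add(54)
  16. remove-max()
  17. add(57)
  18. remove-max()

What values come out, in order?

insert 50 → {50}
insert 63 → {63, 50}
insert 75 → {75, 63, 50}
remove-max → 75; now {63, 50}
remove-max → 63; now {50}
remove-max → 50; now {}
insert 68 → {68}
insert 62 → {68, 62}
remove-max → 68; now {62}
remove-max → 62; now {}
insert 46 → {46}
insert 76 → {76, 46}
remove-max → 76; now {46}
insert 45 → {46, 45}
insert 54 → {54, 46, 45}
remove-max → 54; now {46, 45}
insert 57 → {57, 46, 45}
remove-max → 57; now {46, 45}

[75, 63, 50, 68, 62, 76, 54, 57]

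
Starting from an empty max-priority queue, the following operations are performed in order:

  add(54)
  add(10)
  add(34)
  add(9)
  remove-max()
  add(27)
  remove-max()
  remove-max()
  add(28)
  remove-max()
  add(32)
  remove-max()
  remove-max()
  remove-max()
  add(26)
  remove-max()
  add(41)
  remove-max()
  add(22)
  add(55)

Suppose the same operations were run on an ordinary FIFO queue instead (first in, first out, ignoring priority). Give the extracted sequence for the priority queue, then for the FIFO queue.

priority queue: 54, 34, 27, 28, 32, 10, 9, 26, 41; FIFO queue: [54, 10, 34, 9, 27, 28, 32, 26, 41]

insert 54 → {54}
insert 10 → {54, 10}
insert 34 → {54, 34, 10}
insert 9 → {54, 34, 10, 9}
remove-max → 54; now {34, 10, 9}
insert 27 → {34, 27, 10, 9}
remove-max → 34; now {27, 10, 9}
remove-max → 27; now {10, 9}
insert 28 → {28, 10, 9}
remove-max → 28; now {10, 9}
insert 32 → {32, 10, 9}
remove-max → 32; now {10, 9}
remove-max → 10; now {9}
remove-max → 9; now {}
insert 26 → {26}
remove-max → 26; now {}
insert 41 → {41}
remove-max → 41; now {}
insert 22 → {22}
insert 55 → {55, 22}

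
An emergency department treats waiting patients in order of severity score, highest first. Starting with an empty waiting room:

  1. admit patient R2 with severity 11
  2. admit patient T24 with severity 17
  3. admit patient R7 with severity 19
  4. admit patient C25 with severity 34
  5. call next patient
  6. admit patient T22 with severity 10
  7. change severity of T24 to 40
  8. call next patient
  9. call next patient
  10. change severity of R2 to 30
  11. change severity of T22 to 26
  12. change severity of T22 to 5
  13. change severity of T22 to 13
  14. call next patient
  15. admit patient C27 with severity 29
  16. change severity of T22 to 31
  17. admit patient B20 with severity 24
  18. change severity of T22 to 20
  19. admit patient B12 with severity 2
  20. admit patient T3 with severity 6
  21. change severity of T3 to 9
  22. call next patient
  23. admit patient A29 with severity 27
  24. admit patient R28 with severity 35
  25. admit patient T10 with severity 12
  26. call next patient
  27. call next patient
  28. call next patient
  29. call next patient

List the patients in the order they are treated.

[C25, T24, R7, R2, C27, R28, A29, B20, T22]

add R2 (severity 11) → {R2:11}
add T24 (severity 17) → {T24:17, R2:11}
add R7 (severity 19) → {R7:19, T24:17, R2:11}
add C25 (severity 34) → {C25:34, R7:19, T24:17, R2:11}
call next patient → C25; now {R7:19, T24:17, R2:11}
add T22 (severity 10) → {R7:19, T24:17, R2:11, T22:10}
update T24 to severity 40 → {T24:40, R7:19, R2:11, T22:10}
call next patient → T24; now {R7:19, R2:11, T22:10}
call next patient → R7; now {R2:11, T22:10}
update R2 to severity 30 → {R2:30, T22:10}
update T22 to severity 26 → {R2:30, T22:26}
update T22 to severity 5 → {R2:30, T22:5}
update T22 to severity 13 → {R2:30, T22:13}
call next patient → R2; now {T22:13}
add C27 (severity 29) → {C27:29, T22:13}
update T22 to severity 31 → {T22:31, C27:29}
add B20 (severity 24) → {T22:31, C27:29, B20:24}
update T22 to severity 20 → {C27:29, B20:24, T22:20}
add B12 (severity 2) → {C27:29, B20:24, T22:20, B12:2}
add T3 (severity 6) → {C27:29, B20:24, T22:20, T3:6, B12:2}
update T3 to severity 9 → {C27:29, B20:24, T22:20, T3:9, B12:2}
call next patient → C27; now {B20:24, T22:20, T3:9, B12:2}
add A29 (severity 27) → {A29:27, B20:24, T22:20, T3:9, B12:2}
add R28 (severity 35) → {R28:35, A29:27, B20:24, T22:20, T3:9, B12:2}
add T10 (severity 12) → {R28:35, A29:27, B20:24, T22:20, T10:12, T3:9, B12:2}
call next patient → R28; now {A29:27, B20:24, T22:20, T10:12, T3:9, B12:2}
call next patient → A29; now {B20:24, T22:20, T10:12, T3:9, B12:2}
call next patient → B20; now {T22:20, T10:12, T3:9, B12:2}
call next patient → T22; now {T10:12, T3:9, B12:2}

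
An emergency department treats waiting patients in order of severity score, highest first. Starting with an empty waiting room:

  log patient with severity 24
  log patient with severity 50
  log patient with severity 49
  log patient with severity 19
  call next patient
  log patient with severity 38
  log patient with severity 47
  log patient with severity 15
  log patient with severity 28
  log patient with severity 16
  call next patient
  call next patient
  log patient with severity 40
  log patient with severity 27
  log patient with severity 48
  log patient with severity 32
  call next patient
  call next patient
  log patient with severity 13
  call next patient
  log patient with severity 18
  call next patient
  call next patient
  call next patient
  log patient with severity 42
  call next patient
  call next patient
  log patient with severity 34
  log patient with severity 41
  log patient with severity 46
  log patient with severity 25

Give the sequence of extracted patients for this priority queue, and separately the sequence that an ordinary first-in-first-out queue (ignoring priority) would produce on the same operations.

insert 24 → {24}
insert 50 → {50, 24}
insert 49 → {50, 49, 24}
insert 19 → {50, 49, 24, 19}
call next patient → 50; now {49, 24, 19}
insert 38 → {49, 38, 24, 19}
insert 47 → {49, 47, 38, 24, 19}
insert 15 → {49, 47, 38, 24, 19, 15}
insert 28 → {49, 47, 38, 28, 24, 19, 15}
insert 16 → {49, 47, 38, 28, 24, 19, 16, 15}
call next patient → 49; now {47, 38, 28, 24, 19, 16, 15}
call next patient → 47; now {38, 28, 24, 19, 16, 15}
insert 40 → {40, 38, 28, 24, 19, 16, 15}
insert 27 → {40, 38, 28, 27, 24, 19, 16, 15}
insert 48 → {48, 40, 38, 28, 27, 24, 19, 16, 15}
insert 32 → {48, 40, 38, 32, 28, 27, 24, 19, 16, 15}
call next patient → 48; now {40, 38, 32, 28, 27, 24, 19, 16, 15}
call next patient → 40; now {38, 32, 28, 27, 24, 19, 16, 15}
insert 13 → {38, 32, 28, 27, 24, 19, 16, 15, 13}
call next patient → 38; now {32, 28, 27, 24, 19, 16, 15, 13}
insert 18 → {32, 28, 27, 24, 19, 18, 16, 15, 13}
call next patient → 32; now {28, 27, 24, 19, 18, 16, 15, 13}
call next patient → 28; now {27, 24, 19, 18, 16, 15, 13}
call next patient → 27; now {24, 19, 18, 16, 15, 13}
insert 42 → {42, 24, 19, 18, 16, 15, 13}
call next patient → 42; now {24, 19, 18, 16, 15, 13}
call next patient → 24; now {19, 18, 16, 15, 13}
insert 34 → {34, 19, 18, 16, 15, 13}
insert 41 → {41, 34, 19, 18, 16, 15, 13}
insert 46 → {46, 41, 34, 19, 18, 16, 15, 13}
insert 25 → {46, 41, 34, 25, 19, 18, 16, 15, 13}

priority queue: 50 → 49 → 47 → 48 → 40 → 38 → 32 → 28 → 27 → 42 → 24; FIFO queue: 24 → 50 → 49 → 19 → 38 → 47 → 15 → 28 → 16 → 40 → 27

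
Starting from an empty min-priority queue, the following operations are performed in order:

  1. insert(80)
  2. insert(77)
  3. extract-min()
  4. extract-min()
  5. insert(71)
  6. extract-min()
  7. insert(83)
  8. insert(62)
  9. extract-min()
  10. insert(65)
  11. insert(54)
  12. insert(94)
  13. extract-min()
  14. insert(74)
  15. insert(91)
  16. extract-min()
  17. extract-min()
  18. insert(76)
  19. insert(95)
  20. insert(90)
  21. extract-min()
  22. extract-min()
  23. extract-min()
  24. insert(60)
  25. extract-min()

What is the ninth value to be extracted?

83

insert 80 → {80}
insert 77 → {77, 80}
extract-min → 77; now {80}
extract-min → 80; now {}
insert 71 → {71}
extract-min → 71; now {}
insert 83 → {83}
insert 62 → {62, 83}
extract-min → 62; now {83}
insert 65 → {65, 83}
insert 54 → {54, 65, 83}
insert 94 → {54, 65, 83, 94}
extract-min → 54; now {65, 83, 94}
insert 74 → {65, 74, 83, 94}
insert 91 → {65, 74, 83, 91, 94}
extract-min → 65; now {74, 83, 91, 94}
extract-min → 74; now {83, 91, 94}
insert 76 → {76, 83, 91, 94}
insert 95 → {76, 83, 91, 94, 95}
insert 90 → {76, 83, 90, 91, 94, 95}
extract-min → 76; now {83, 90, 91, 94, 95}
extract-min → 83; now {90, 91, 94, 95}
extract-min → 90; now {91, 94, 95}
insert 60 → {60, 91, 94, 95}
extract-min → 60; now {91, 94, 95}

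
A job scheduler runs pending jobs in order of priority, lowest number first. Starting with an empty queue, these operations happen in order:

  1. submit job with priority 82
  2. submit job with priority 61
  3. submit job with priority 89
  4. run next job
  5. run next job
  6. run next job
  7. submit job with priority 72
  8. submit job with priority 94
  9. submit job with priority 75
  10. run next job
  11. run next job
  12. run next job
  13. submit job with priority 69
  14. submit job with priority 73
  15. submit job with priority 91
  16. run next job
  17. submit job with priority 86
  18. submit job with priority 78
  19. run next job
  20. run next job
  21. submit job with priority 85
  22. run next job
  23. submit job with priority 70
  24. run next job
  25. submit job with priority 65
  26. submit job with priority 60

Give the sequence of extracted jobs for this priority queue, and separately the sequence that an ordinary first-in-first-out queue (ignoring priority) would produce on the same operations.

priority queue: 61, 82, 89, 72, 75, 94, 69, 73, 78, 85, 70; FIFO queue: 82 → 61 → 89 → 72 → 94 → 75 → 69 → 73 → 91 → 86 → 78

insert 82 → {82}
insert 61 → {61, 82}
insert 89 → {61, 82, 89}
run next job → 61; now {82, 89}
run next job → 82; now {89}
run next job → 89; now {}
insert 72 → {72}
insert 94 → {72, 94}
insert 75 → {72, 75, 94}
run next job → 72; now {75, 94}
run next job → 75; now {94}
run next job → 94; now {}
insert 69 → {69}
insert 73 → {69, 73}
insert 91 → {69, 73, 91}
run next job → 69; now {73, 91}
insert 86 → {73, 86, 91}
insert 78 → {73, 78, 86, 91}
run next job → 73; now {78, 86, 91}
run next job → 78; now {86, 91}
insert 85 → {85, 86, 91}
run next job → 85; now {86, 91}
insert 70 → {70, 86, 91}
run next job → 70; now {86, 91}
insert 65 → {65, 86, 91}
insert 60 → {60, 65, 86, 91}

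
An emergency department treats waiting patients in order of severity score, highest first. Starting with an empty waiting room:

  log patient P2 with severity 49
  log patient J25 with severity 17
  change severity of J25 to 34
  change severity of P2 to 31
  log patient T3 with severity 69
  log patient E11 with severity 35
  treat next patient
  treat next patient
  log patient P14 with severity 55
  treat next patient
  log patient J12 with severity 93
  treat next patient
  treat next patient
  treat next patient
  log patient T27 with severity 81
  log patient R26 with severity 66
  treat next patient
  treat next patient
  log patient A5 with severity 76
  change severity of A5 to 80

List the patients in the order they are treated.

add P2 (severity 49) → {P2:49}
add J25 (severity 17) → {P2:49, J25:17}
update J25 to severity 34 → {P2:49, J25:34}
update P2 to severity 31 → {J25:34, P2:31}
add T3 (severity 69) → {T3:69, J25:34, P2:31}
add E11 (severity 35) → {T3:69, E11:35, J25:34, P2:31}
treat next patient → T3; now {E11:35, J25:34, P2:31}
treat next patient → E11; now {J25:34, P2:31}
add P14 (severity 55) → {P14:55, J25:34, P2:31}
treat next patient → P14; now {J25:34, P2:31}
add J12 (severity 93) → {J12:93, J25:34, P2:31}
treat next patient → J12; now {J25:34, P2:31}
treat next patient → J25; now {P2:31}
treat next patient → P2; now {}
add T27 (severity 81) → {T27:81}
add R26 (severity 66) → {T27:81, R26:66}
treat next patient → T27; now {R26:66}
treat next patient → R26; now {}
add A5 (severity 76) → {A5:76}
update A5 to severity 80 → {A5:80}

T3, E11, P14, J12, J25, P2, T27, R26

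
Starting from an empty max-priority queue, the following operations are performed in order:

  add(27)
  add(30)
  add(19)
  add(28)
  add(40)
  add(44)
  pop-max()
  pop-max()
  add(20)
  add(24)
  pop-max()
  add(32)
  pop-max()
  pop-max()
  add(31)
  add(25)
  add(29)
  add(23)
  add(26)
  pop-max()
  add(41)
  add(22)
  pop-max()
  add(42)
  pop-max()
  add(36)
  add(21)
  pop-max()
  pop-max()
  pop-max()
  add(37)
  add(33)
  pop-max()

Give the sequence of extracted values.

insert 27 → {27}
insert 30 → {30, 27}
insert 19 → {30, 27, 19}
insert 28 → {30, 28, 27, 19}
insert 40 → {40, 30, 28, 27, 19}
insert 44 → {44, 40, 30, 28, 27, 19}
pop-max → 44; now {40, 30, 28, 27, 19}
pop-max → 40; now {30, 28, 27, 19}
insert 20 → {30, 28, 27, 20, 19}
insert 24 → {30, 28, 27, 24, 20, 19}
pop-max → 30; now {28, 27, 24, 20, 19}
insert 32 → {32, 28, 27, 24, 20, 19}
pop-max → 32; now {28, 27, 24, 20, 19}
pop-max → 28; now {27, 24, 20, 19}
insert 31 → {31, 27, 24, 20, 19}
insert 25 → {31, 27, 25, 24, 20, 19}
insert 29 → {31, 29, 27, 25, 24, 20, 19}
insert 23 → {31, 29, 27, 25, 24, 23, 20, 19}
insert 26 → {31, 29, 27, 26, 25, 24, 23, 20, 19}
pop-max → 31; now {29, 27, 26, 25, 24, 23, 20, 19}
insert 41 → {41, 29, 27, 26, 25, 24, 23, 20, 19}
insert 22 → {41, 29, 27, 26, 25, 24, 23, 22, 20, 19}
pop-max → 41; now {29, 27, 26, 25, 24, 23, 22, 20, 19}
insert 42 → {42, 29, 27, 26, 25, 24, 23, 22, 20, 19}
pop-max → 42; now {29, 27, 26, 25, 24, 23, 22, 20, 19}
insert 36 → {36, 29, 27, 26, 25, 24, 23, 22, 20, 19}
insert 21 → {36, 29, 27, 26, 25, 24, 23, 22, 21, 20, 19}
pop-max → 36; now {29, 27, 26, 25, 24, 23, 22, 21, 20, 19}
pop-max → 29; now {27, 26, 25, 24, 23, 22, 21, 20, 19}
pop-max → 27; now {26, 25, 24, 23, 22, 21, 20, 19}
insert 37 → {37, 26, 25, 24, 23, 22, 21, 20, 19}
insert 33 → {37, 33, 26, 25, 24, 23, 22, 21, 20, 19}
pop-max → 37; now {33, 26, 25, 24, 23, 22, 21, 20, 19}

44 → 40 → 30 → 32 → 28 → 31 → 41 → 42 → 36 → 29 → 27 → 37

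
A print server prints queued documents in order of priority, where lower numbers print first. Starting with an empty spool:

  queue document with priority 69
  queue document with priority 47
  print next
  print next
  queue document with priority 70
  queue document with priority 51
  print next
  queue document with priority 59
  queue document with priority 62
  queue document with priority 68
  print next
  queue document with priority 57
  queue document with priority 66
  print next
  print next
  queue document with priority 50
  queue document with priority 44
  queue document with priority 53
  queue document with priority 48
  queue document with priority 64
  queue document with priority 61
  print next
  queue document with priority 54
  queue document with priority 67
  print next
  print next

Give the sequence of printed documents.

insert 69 → {69}
insert 47 → {47, 69}
print next → 47; now {69}
print next → 69; now {}
insert 70 → {70}
insert 51 → {51, 70}
print next → 51; now {70}
insert 59 → {59, 70}
insert 62 → {59, 62, 70}
insert 68 → {59, 62, 68, 70}
print next → 59; now {62, 68, 70}
insert 57 → {57, 62, 68, 70}
insert 66 → {57, 62, 66, 68, 70}
print next → 57; now {62, 66, 68, 70}
print next → 62; now {66, 68, 70}
insert 50 → {50, 66, 68, 70}
insert 44 → {44, 50, 66, 68, 70}
insert 53 → {44, 50, 53, 66, 68, 70}
insert 48 → {44, 48, 50, 53, 66, 68, 70}
insert 64 → {44, 48, 50, 53, 64, 66, 68, 70}
insert 61 → {44, 48, 50, 53, 61, 64, 66, 68, 70}
print next → 44; now {48, 50, 53, 61, 64, 66, 68, 70}
insert 54 → {48, 50, 53, 54, 61, 64, 66, 68, 70}
insert 67 → {48, 50, 53, 54, 61, 64, 66, 67, 68, 70}
print next → 48; now {50, 53, 54, 61, 64, 66, 67, 68, 70}
print next → 50; now {53, 54, 61, 64, 66, 67, 68, 70}

47, 69, 51, 59, 57, 62, 44, 48, 50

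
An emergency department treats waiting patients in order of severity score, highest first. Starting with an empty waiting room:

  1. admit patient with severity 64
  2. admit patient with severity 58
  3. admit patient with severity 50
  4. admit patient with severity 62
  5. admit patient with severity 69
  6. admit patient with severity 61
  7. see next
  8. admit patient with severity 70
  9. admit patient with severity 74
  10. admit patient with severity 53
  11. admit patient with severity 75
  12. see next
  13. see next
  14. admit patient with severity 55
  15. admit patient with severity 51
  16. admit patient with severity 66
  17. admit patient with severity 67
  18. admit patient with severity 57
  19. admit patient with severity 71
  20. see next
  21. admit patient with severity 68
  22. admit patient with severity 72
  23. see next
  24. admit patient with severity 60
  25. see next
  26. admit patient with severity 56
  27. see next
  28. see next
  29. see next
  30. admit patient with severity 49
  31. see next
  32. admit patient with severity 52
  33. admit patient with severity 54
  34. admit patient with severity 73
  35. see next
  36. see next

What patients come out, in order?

69, 75, 74, 71, 72, 70, 68, 67, 66, 64, 73, 62

insert 64 → {64}
insert 58 → {64, 58}
insert 50 → {64, 58, 50}
insert 62 → {64, 62, 58, 50}
insert 69 → {69, 64, 62, 58, 50}
insert 61 → {69, 64, 62, 61, 58, 50}
see next → 69; now {64, 62, 61, 58, 50}
insert 70 → {70, 64, 62, 61, 58, 50}
insert 74 → {74, 70, 64, 62, 61, 58, 50}
insert 53 → {74, 70, 64, 62, 61, 58, 53, 50}
insert 75 → {75, 74, 70, 64, 62, 61, 58, 53, 50}
see next → 75; now {74, 70, 64, 62, 61, 58, 53, 50}
see next → 74; now {70, 64, 62, 61, 58, 53, 50}
insert 55 → {70, 64, 62, 61, 58, 55, 53, 50}
insert 51 → {70, 64, 62, 61, 58, 55, 53, 51, 50}
insert 66 → {70, 66, 64, 62, 61, 58, 55, 53, 51, 50}
insert 67 → {70, 67, 66, 64, 62, 61, 58, 55, 53, 51, 50}
insert 57 → {70, 67, 66, 64, 62, 61, 58, 57, 55, 53, 51, 50}
insert 71 → {71, 70, 67, 66, 64, 62, 61, 58, 57, 55, 53, 51, 50}
see next → 71; now {70, 67, 66, 64, 62, 61, 58, 57, 55, 53, 51, 50}
insert 68 → {70, 68, 67, 66, 64, 62, 61, 58, 57, 55, 53, 51, 50}
insert 72 → {72, 70, 68, 67, 66, 64, 62, 61, 58, 57, 55, 53, 51, 50}
see next → 72; now {70, 68, 67, 66, 64, 62, 61, 58, 57, 55, 53, 51, 50}
insert 60 → {70, 68, 67, 66, 64, 62, 61, 60, 58, 57, 55, 53, 51, 50}
see next → 70; now {68, 67, 66, 64, 62, 61, 60, 58, 57, 55, 53, 51, 50}
insert 56 → {68, 67, 66, 64, 62, 61, 60, 58, 57, 56, 55, 53, 51, 50}
see next → 68; now {67, 66, 64, 62, 61, 60, 58, 57, 56, 55, 53, 51, 50}
see next → 67; now {66, 64, 62, 61, 60, 58, 57, 56, 55, 53, 51, 50}
see next → 66; now {64, 62, 61, 60, 58, 57, 56, 55, 53, 51, 50}
insert 49 → {64, 62, 61, 60, 58, 57, 56, 55, 53, 51, 50, 49}
see next → 64; now {62, 61, 60, 58, 57, 56, 55, 53, 51, 50, 49}
insert 52 → {62, 61, 60, 58, 57, 56, 55, 53, 52, 51, 50, 49}
insert 54 → {62, 61, 60, 58, 57, 56, 55, 54, 53, 52, 51, 50, 49}
insert 73 → {73, 62, 61, 60, 58, 57, 56, 55, 54, 53, 52, 51, 50, 49}
see next → 73; now {62, 61, 60, 58, 57, 56, 55, 54, 53, 52, 51, 50, 49}
see next → 62; now {61, 60, 58, 57, 56, 55, 54, 53, 52, 51, 50, 49}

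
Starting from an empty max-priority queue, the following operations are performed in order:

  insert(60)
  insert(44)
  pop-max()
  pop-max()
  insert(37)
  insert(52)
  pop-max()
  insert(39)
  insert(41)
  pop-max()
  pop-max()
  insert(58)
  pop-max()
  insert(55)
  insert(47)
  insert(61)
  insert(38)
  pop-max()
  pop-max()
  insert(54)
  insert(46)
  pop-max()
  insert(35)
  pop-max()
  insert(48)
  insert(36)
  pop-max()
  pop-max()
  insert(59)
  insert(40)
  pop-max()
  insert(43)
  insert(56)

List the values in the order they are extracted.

60, 44, 52, 41, 39, 58, 61, 55, 54, 47, 48, 46, 59

insert 60 → {60}
insert 44 → {60, 44}
pop-max → 60; now {44}
pop-max → 44; now {}
insert 37 → {37}
insert 52 → {52, 37}
pop-max → 52; now {37}
insert 39 → {39, 37}
insert 41 → {41, 39, 37}
pop-max → 41; now {39, 37}
pop-max → 39; now {37}
insert 58 → {58, 37}
pop-max → 58; now {37}
insert 55 → {55, 37}
insert 47 → {55, 47, 37}
insert 61 → {61, 55, 47, 37}
insert 38 → {61, 55, 47, 38, 37}
pop-max → 61; now {55, 47, 38, 37}
pop-max → 55; now {47, 38, 37}
insert 54 → {54, 47, 38, 37}
insert 46 → {54, 47, 46, 38, 37}
pop-max → 54; now {47, 46, 38, 37}
insert 35 → {47, 46, 38, 37, 35}
pop-max → 47; now {46, 38, 37, 35}
insert 48 → {48, 46, 38, 37, 35}
insert 36 → {48, 46, 38, 37, 36, 35}
pop-max → 48; now {46, 38, 37, 36, 35}
pop-max → 46; now {38, 37, 36, 35}
insert 59 → {59, 38, 37, 36, 35}
insert 40 → {59, 40, 38, 37, 36, 35}
pop-max → 59; now {40, 38, 37, 36, 35}
insert 43 → {43, 40, 38, 37, 36, 35}
insert 56 → {56, 43, 40, 38, 37, 36, 35}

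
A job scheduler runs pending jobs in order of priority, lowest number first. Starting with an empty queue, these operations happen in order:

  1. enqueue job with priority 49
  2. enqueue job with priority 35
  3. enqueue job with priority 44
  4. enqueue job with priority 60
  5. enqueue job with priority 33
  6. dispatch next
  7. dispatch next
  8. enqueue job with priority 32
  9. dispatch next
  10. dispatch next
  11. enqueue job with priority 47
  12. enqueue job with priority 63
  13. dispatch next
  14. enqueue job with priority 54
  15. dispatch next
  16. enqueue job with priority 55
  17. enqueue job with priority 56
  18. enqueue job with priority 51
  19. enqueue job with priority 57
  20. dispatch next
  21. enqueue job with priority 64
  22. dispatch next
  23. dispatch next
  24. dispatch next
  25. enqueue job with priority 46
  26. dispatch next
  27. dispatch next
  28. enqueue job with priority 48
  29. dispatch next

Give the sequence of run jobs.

insert 49 → {49}
insert 35 → {35, 49}
insert 44 → {35, 44, 49}
insert 60 → {35, 44, 49, 60}
insert 33 → {33, 35, 44, 49, 60}
dispatch next → 33; now {35, 44, 49, 60}
dispatch next → 35; now {44, 49, 60}
insert 32 → {32, 44, 49, 60}
dispatch next → 32; now {44, 49, 60}
dispatch next → 44; now {49, 60}
insert 47 → {47, 49, 60}
insert 63 → {47, 49, 60, 63}
dispatch next → 47; now {49, 60, 63}
insert 54 → {49, 54, 60, 63}
dispatch next → 49; now {54, 60, 63}
insert 55 → {54, 55, 60, 63}
insert 56 → {54, 55, 56, 60, 63}
insert 51 → {51, 54, 55, 56, 60, 63}
insert 57 → {51, 54, 55, 56, 57, 60, 63}
dispatch next → 51; now {54, 55, 56, 57, 60, 63}
insert 64 → {54, 55, 56, 57, 60, 63, 64}
dispatch next → 54; now {55, 56, 57, 60, 63, 64}
dispatch next → 55; now {56, 57, 60, 63, 64}
dispatch next → 56; now {57, 60, 63, 64}
insert 46 → {46, 57, 60, 63, 64}
dispatch next → 46; now {57, 60, 63, 64}
dispatch next → 57; now {60, 63, 64}
insert 48 → {48, 60, 63, 64}
dispatch next → 48; now {60, 63, 64}

33 → 35 → 32 → 44 → 47 → 49 → 51 → 54 → 55 → 56 → 46 → 57 → 48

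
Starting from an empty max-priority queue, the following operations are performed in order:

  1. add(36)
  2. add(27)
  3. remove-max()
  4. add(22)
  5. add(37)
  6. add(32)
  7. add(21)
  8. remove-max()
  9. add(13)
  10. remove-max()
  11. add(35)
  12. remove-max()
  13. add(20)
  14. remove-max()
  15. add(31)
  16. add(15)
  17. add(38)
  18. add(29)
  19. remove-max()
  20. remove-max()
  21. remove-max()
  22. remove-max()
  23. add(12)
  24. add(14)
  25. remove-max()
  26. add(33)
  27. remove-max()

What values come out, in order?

insert 36 → {36}
insert 27 → {36, 27}
remove-max → 36; now {27}
insert 22 → {27, 22}
insert 37 → {37, 27, 22}
insert 32 → {37, 32, 27, 22}
insert 21 → {37, 32, 27, 22, 21}
remove-max → 37; now {32, 27, 22, 21}
insert 13 → {32, 27, 22, 21, 13}
remove-max → 32; now {27, 22, 21, 13}
insert 35 → {35, 27, 22, 21, 13}
remove-max → 35; now {27, 22, 21, 13}
insert 20 → {27, 22, 21, 20, 13}
remove-max → 27; now {22, 21, 20, 13}
insert 31 → {31, 22, 21, 20, 13}
insert 15 → {31, 22, 21, 20, 15, 13}
insert 38 → {38, 31, 22, 21, 20, 15, 13}
insert 29 → {38, 31, 29, 22, 21, 20, 15, 13}
remove-max → 38; now {31, 29, 22, 21, 20, 15, 13}
remove-max → 31; now {29, 22, 21, 20, 15, 13}
remove-max → 29; now {22, 21, 20, 15, 13}
remove-max → 22; now {21, 20, 15, 13}
insert 12 → {21, 20, 15, 13, 12}
insert 14 → {21, 20, 15, 14, 13, 12}
remove-max → 21; now {20, 15, 14, 13, 12}
insert 33 → {33, 20, 15, 14, 13, 12}
remove-max → 33; now {20, 15, 14, 13, 12}

[36, 37, 32, 35, 27, 38, 31, 29, 22, 21, 33]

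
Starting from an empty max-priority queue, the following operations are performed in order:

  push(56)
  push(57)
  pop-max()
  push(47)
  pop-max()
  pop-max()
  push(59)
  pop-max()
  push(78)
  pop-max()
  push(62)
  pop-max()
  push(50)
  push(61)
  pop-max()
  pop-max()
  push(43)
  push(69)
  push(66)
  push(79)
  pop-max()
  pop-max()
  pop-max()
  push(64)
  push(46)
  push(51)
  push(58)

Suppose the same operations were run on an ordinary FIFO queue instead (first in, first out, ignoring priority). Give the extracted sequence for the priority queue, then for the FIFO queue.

priority queue: 57 → 56 → 47 → 59 → 78 → 62 → 61 → 50 → 79 → 69 → 66; FIFO queue: [56, 57, 47, 59, 78, 62, 50, 61, 43, 69, 66]

insert 56 → {56}
insert 57 → {57, 56}
pop-max → 57; now {56}
insert 47 → {56, 47}
pop-max → 56; now {47}
pop-max → 47; now {}
insert 59 → {59}
pop-max → 59; now {}
insert 78 → {78}
pop-max → 78; now {}
insert 62 → {62}
pop-max → 62; now {}
insert 50 → {50}
insert 61 → {61, 50}
pop-max → 61; now {50}
pop-max → 50; now {}
insert 43 → {43}
insert 69 → {69, 43}
insert 66 → {69, 66, 43}
insert 79 → {79, 69, 66, 43}
pop-max → 79; now {69, 66, 43}
pop-max → 69; now {66, 43}
pop-max → 66; now {43}
insert 64 → {64, 43}
insert 46 → {64, 46, 43}
insert 51 → {64, 51, 46, 43}
insert 58 → {64, 58, 51, 46, 43}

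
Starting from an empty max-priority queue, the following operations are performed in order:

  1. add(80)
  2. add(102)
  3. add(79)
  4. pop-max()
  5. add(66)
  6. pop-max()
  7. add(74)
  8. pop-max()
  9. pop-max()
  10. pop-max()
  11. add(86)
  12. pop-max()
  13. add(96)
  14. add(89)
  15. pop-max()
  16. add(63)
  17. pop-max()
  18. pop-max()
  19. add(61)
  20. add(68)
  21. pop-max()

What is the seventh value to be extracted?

96

insert 80 → {80}
insert 102 → {102, 80}
insert 79 → {102, 80, 79}
pop-max → 102; now {80, 79}
insert 66 → {80, 79, 66}
pop-max → 80; now {79, 66}
insert 74 → {79, 74, 66}
pop-max → 79; now {74, 66}
pop-max → 74; now {66}
pop-max → 66; now {}
insert 86 → {86}
pop-max → 86; now {}
insert 96 → {96}
insert 89 → {96, 89}
pop-max → 96; now {89}
insert 63 → {89, 63}
pop-max → 89; now {63}
pop-max → 63; now {}
insert 61 → {61}
insert 68 → {68, 61}
pop-max → 68; now {61}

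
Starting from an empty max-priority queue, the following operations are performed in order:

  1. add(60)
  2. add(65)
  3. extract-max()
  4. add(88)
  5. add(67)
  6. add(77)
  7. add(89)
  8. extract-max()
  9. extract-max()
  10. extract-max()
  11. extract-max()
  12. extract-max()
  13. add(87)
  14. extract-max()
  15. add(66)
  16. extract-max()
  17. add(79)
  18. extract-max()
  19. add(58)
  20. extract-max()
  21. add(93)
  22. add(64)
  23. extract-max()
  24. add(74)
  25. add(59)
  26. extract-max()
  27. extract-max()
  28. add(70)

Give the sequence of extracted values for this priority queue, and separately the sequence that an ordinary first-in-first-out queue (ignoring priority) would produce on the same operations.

priority queue: 65, 89, 88, 77, 67, 60, 87, 66, 79, 58, 93, 74, 64; FIFO queue: 60 → 65 → 88 → 67 → 77 → 89 → 87 → 66 → 79 → 58 → 93 → 64 → 74

insert 60 → {60}
insert 65 → {65, 60}
extract-max → 65; now {60}
insert 88 → {88, 60}
insert 67 → {88, 67, 60}
insert 77 → {88, 77, 67, 60}
insert 89 → {89, 88, 77, 67, 60}
extract-max → 89; now {88, 77, 67, 60}
extract-max → 88; now {77, 67, 60}
extract-max → 77; now {67, 60}
extract-max → 67; now {60}
extract-max → 60; now {}
insert 87 → {87}
extract-max → 87; now {}
insert 66 → {66}
extract-max → 66; now {}
insert 79 → {79}
extract-max → 79; now {}
insert 58 → {58}
extract-max → 58; now {}
insert 93 → {93}
insert 64 → {93, 64}
extract-max → 93; now {64}
insert 74 → {74, 64}
insert 59 → {74, 64, 59}
extract-max → 74; now {64, 59}
extract-max → 64; now {59}
insert 70 → {70, 59}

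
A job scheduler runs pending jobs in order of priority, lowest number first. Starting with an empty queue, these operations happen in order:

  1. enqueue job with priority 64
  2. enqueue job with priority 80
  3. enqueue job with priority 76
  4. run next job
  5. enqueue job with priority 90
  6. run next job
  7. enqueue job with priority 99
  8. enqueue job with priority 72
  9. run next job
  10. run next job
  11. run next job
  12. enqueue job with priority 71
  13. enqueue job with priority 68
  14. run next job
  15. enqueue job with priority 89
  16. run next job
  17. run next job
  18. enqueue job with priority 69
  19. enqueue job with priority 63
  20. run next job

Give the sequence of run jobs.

insert 64 → {64}
insert 80 → {64, 80}
insert 76 → {64, 76, 80}
run next job → 64; now {76, 80}
insert 90 → {76, 80, 90}
run next job → 76; now {80, 90}
insert 99 → {80, 90, 99}
insert 72 → {72, 80, 90, 99}
run next job → 72; now {80, 90, 99}
run next job → 80; now {90, 99}
run next job → 90; now {99}
insert 71 → {71, 99}
insert 68 → {68, 71, 99}
run next job → 68; now {71, 99}
insert 89 → {71, 89, 99}
run next job → 71; now {89, 99}
run next job → 89; now {99}
insert 69 → {69, 99}
insert 63 → {63, 69, 99}
run next job → 63; now {69, 99}

[64, 76, 72, 80, 90, 68, 71, 89, 63]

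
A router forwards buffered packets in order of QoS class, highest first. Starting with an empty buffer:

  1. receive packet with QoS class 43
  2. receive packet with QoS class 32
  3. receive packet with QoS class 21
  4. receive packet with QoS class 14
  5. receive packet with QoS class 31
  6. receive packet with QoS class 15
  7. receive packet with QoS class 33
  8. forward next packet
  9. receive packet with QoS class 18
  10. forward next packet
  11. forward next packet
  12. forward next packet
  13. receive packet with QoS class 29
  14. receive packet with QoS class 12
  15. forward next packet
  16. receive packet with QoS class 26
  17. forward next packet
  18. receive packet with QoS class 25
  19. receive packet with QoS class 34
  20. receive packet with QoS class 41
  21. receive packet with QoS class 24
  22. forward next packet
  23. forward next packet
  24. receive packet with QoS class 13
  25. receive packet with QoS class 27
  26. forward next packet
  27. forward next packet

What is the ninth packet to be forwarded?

insert 43 → {43}
insert 32 → {43, 32}
insert 21 → {43, 32, 21}
insert 14 → {43, 32, 21, 14}
insert 31 → {43, 32, 31, 21, 14}
insert 15 → {43, 32, 31, 21, 15, 14}
insert 33 → {43, 33, 32, 31, 21, 15, 14}
forward next packet → 43; now {33, 32, 31, 21, 15, 14}
insert 18 → {33, 32, 31, 21, 18, 15, 14}
forward next packet → 33; now {32, 31, 21, 18, 15, 14}
forward next packet → 32; now {31, 21, 18, 15, 14}
forward next packet → 31; now {21, 18, 15, 14}
insert 29 → {29, 21, 18, 15, 14}
insert 12 → {29, 21, 18, 15, 14, 12}
forward next packet → 29; now {21, 18, 15, 14, 12}
insert 26 → {26, 21, 18, 15, 14, 12}
forward next packet → 26; now {21, 18, 15, 14, 12}
insert 25 → {25, 21, 18, 15, 14, 12}
insert 34 → {34, 25, 21, 18, 15, 14, 12}
insert 41 → {41, 34, 25, 21, 18, 15, 14, 12}
insert 24 → {41, 34, 25, 24, 21, 18, 15, 14, 12}
forward next packet → 41; now {34, 25, 24, 21, 18, 15, 14, 12}
forward next packet → 34; now {25, 24, 21, 18, 15, 14, 12}
insert 13 → {25, 24, 21, 18, 15, 14, 13, 12}
insert 27 → {27, 25, 24, 21, 18, 15, 14, 13, 12}
forward next packet → 27; now {25, 24, 21, 18, 15, 14, 13, 12}
forward next packet → 25; now {24, 21, 18, 15, 14, 13, 12}

27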